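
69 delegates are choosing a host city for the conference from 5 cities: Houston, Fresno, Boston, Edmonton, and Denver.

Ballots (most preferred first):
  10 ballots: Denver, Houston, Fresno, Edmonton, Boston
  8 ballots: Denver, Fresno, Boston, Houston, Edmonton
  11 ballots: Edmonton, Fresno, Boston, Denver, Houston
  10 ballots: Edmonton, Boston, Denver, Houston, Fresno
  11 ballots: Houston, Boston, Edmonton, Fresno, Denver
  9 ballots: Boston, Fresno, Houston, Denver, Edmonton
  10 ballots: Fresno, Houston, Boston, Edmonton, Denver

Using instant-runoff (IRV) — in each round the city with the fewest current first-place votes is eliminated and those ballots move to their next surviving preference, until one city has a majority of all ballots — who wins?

Fresno

Round 1: Houston 11, Fresno 10, Boston 9, Edmonton 21, Denver 18. Boston eliminated.
Round 2: Houston 11, Fresno 19, Edmonton 21, Denver 18. Houston eliminated.
Round 3: Fresno 19, Edmonton 32, Denver 18. Denver eliminated.
Round 4: Fresno 37, Edmonton 32. Fresno has a majority (≥35).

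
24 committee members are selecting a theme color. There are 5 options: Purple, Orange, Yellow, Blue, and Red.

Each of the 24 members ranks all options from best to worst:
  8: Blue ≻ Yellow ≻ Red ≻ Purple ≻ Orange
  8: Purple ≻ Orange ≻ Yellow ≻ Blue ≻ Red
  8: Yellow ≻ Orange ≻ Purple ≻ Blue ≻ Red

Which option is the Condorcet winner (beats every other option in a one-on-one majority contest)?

Yellow

Yellow vs Purple: 16–8
Yellow vs Orange: 16–8
Yellow vs Blue: 16–8
Yellow vs Red: 24–0
Yellow beats every other option.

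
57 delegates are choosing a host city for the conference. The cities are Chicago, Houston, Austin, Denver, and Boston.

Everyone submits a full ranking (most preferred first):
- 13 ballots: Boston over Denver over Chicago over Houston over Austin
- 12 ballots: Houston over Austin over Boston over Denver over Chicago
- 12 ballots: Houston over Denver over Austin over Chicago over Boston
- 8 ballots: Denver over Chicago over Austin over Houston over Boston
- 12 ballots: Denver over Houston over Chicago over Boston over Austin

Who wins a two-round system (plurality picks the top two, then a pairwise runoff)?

Round 1 first-place votes: Chicago 0, Houston 24, Austin 0, Denver 20, Boston 13. Houston and Denver advance.
Runoff: Houston is ranked above Denver on 24 ballots, Denver above Houston on 33.

Denver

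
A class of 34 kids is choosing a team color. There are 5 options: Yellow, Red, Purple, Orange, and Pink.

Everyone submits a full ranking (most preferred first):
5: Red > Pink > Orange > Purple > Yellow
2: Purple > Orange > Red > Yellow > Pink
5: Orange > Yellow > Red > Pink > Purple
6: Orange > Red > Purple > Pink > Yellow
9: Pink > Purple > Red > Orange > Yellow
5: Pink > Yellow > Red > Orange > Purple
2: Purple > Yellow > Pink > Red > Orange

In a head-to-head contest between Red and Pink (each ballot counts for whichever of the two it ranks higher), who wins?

Red is ranked above Pink on 18 ballots; Pink above Red on 16.

Red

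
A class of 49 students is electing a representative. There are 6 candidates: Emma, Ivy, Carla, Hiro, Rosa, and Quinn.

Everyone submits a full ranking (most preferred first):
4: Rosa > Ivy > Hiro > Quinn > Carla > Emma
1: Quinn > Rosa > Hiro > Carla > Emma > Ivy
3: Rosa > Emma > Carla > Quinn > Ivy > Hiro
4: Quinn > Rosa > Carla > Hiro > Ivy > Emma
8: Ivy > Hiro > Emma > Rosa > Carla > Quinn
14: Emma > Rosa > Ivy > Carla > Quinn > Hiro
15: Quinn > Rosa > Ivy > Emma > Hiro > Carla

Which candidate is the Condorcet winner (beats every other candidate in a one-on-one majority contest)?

Rosa vs Emma: 27–22
Rosa vs Ivy: 41–8
Rosa vs Carla: 49–0
Rosa vs Hiro: 41–8
Rosa vs Quinn: 29–20
Rosa beats every other candidate.

Rosa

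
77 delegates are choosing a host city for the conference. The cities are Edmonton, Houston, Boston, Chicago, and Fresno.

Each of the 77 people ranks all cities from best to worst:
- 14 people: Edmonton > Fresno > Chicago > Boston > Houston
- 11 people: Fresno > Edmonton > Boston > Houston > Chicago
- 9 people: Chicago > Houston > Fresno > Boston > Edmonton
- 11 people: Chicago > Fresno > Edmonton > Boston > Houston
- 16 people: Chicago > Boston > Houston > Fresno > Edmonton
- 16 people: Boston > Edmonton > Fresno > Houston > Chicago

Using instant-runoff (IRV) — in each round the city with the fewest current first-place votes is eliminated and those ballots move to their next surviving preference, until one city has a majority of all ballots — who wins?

Edmonton

Round 1: Edmonton 14, Houston 0, Boston 16, Chicago 36, Fresno 11. Houston eliminated.
Round 2: Edmonton 14, Boston 16, Chicago 36, Fresno 11. Fresno eliminated.
Round 3: Edmonton 25, Boston 16, Chicago 36. Boston eliminated.
Round 4: Edmonton 41, Chicago 36. Edmonton has a majority (≥39).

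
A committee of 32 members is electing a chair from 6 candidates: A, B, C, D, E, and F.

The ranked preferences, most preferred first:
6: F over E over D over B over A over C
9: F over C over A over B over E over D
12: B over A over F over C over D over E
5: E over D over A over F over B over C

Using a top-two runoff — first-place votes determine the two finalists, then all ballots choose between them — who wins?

Round 1 first-place votes: A 0, B 12, C 0, D 0, E 5, F 15. F and B advance.
Runoff: F is ranked above B on 20 ballots, B above F on 12.

F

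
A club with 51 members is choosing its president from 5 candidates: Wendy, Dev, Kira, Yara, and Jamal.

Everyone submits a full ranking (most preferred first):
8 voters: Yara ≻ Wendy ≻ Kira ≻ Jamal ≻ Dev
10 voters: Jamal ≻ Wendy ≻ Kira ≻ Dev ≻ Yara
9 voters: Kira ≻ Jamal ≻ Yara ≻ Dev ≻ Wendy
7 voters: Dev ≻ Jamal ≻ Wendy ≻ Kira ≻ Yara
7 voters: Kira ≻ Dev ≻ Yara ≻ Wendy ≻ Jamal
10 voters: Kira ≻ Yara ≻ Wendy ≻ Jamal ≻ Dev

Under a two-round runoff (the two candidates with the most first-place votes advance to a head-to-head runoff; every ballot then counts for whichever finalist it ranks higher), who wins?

Round 1 first-place votes: Wendy 0, Dev 7, Kira 26, Yara 8, Jamal 10. Kira and Jamal advance.
Runoff: Kira is ranked above Jamal on 34 ballots, Jamal above Kira on 17.

Kira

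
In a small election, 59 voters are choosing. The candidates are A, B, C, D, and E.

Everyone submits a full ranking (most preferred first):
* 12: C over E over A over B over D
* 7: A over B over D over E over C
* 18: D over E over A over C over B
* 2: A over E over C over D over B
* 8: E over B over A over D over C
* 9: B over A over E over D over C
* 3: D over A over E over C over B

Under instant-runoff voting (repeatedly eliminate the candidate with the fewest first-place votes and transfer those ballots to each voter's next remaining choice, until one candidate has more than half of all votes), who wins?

Round 1: A 9, B 9, C 12, D 21, E 8. E eliminated.
Round 2: A 9, B 17, C 12, D 21. A eliminated.
Round 3: B 24, C 14, D 21. C eliminated.
Round 4: B 36, D 23. B has a majority (≥30).

B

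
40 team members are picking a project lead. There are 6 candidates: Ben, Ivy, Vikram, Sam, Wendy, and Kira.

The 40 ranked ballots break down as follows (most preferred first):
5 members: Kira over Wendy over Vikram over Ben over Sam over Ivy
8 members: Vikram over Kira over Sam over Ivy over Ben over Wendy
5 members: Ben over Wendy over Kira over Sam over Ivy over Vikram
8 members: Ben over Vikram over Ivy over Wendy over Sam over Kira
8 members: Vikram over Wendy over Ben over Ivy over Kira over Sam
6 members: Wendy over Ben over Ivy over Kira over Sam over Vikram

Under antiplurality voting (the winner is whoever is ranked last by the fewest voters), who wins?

Last-place votes: Ben 0, Ivy 5, Vikram 11, Sam 8, Wendy 8, Kira 8.

Ben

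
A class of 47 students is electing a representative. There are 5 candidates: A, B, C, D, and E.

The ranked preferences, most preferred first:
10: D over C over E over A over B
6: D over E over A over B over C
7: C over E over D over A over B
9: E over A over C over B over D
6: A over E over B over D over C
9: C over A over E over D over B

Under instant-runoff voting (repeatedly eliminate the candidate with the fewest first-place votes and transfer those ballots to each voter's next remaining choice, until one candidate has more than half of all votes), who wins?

C

Round 1: A 6, B 0, C 16, D 16, E 9. B eliminated.
Round 2: A 6, C 16, D 16, E 9. A eliminated.
Round 3: C 16, D 16, E 15. E eliminated.
Round 4: C 25, D 22. C has a majority (≥24).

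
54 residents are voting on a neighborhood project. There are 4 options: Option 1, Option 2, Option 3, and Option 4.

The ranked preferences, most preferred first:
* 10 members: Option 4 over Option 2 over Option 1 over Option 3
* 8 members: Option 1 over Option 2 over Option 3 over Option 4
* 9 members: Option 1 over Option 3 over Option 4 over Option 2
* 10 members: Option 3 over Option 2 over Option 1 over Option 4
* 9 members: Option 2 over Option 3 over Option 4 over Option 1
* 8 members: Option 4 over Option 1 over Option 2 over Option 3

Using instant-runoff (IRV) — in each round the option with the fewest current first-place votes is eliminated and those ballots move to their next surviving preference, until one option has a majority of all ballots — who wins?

Round 1: Option 1 17, Option 2 9, Option 3 10, Option 4 18. Option 2 eliminated.
Round 2: Option 1 17, Option 3 19, Option 4 18. Option 1 eliminated.
Round 3: Option 3 36, Option 4 18. Option 3 has a majority (≥28).

Option 3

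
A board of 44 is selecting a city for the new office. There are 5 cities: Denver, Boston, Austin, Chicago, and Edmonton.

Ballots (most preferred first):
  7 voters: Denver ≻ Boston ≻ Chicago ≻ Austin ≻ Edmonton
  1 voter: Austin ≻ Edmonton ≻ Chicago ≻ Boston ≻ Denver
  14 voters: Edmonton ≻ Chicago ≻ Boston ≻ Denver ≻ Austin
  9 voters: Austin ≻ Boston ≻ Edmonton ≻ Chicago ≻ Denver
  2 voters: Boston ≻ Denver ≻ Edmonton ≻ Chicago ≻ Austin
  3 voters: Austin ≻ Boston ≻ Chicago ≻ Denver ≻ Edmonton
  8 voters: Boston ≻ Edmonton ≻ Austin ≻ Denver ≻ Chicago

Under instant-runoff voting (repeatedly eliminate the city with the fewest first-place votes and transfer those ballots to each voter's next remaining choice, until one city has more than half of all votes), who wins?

Round 1: Denver 7, Boston 10, Austin 13, Chicago 0, Edmonton 14. Chicago eliminated.
Round 2: Denver 7, Boston 10, Austin 13, Edmonton 14. Denver eliminated.
Round 3: Boston 17, Austin 13, Edmonton 14. Austin eliminated.
Round 4: Boston 29, Edmonton 15. Boston has a majority (≥23).

Boston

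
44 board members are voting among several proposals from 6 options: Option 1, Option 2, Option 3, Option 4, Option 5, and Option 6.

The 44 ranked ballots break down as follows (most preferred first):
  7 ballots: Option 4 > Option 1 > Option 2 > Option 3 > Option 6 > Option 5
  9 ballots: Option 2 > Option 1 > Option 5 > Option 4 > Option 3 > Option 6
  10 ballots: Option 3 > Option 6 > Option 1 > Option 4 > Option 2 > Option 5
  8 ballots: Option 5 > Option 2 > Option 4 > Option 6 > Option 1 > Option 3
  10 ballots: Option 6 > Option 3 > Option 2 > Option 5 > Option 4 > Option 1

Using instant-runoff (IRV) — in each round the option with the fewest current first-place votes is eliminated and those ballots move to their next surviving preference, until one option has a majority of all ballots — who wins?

Option 2

Round 1: Option 1 0, Option 2 9, Option 3 10, Option 4 7, Option 5 8, Option 6 10. Option 1 eliminated.
Round 2: Option 2 9, Option 3 10, Option 4 7, Option 5 8, Option 6 10. Option 4 eliminated.
Round 3: Option 2 16, Option 3 10, Option 5 8, Option 6 10. Option 5 eliminated.
Round 4: Option 2 24, Option 3 10, Option 6 10. Option 2 has a majority (≥23).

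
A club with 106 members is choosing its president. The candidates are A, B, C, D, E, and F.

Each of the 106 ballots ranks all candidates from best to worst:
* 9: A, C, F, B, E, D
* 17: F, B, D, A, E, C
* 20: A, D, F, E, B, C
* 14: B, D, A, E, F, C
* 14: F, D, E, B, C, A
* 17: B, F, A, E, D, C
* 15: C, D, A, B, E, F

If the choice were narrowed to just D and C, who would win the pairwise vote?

D is ranked above C on 82 ballots; C above D on 24.

D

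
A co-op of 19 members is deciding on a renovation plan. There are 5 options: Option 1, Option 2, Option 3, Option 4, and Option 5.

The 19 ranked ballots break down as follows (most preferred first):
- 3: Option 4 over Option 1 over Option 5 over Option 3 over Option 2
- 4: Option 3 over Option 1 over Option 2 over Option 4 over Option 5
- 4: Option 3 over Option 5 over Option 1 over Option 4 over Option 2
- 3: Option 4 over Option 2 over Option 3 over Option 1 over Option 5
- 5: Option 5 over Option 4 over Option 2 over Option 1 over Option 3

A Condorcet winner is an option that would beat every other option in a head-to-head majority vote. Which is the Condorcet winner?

Option 4

Option 4 vs Option 1: 11–8
Option 4 vs Option 2: 15–4
Option 4 vs Option 3: 11–8
Option 4 vs Option 5: 10–9
Option 4 beats every other option.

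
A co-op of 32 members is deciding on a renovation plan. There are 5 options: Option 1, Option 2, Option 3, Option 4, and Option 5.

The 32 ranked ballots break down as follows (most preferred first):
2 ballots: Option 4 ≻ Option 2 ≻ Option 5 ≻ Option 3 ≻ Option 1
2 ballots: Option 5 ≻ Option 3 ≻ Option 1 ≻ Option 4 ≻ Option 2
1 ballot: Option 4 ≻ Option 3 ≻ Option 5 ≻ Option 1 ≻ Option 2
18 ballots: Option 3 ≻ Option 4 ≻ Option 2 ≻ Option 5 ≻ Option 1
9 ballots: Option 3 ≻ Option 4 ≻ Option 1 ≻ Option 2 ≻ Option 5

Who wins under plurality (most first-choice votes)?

First-place votes: Option 1 0, Option 2 0, Option 3 27, Option 4 3, Option 5 2.

Option 3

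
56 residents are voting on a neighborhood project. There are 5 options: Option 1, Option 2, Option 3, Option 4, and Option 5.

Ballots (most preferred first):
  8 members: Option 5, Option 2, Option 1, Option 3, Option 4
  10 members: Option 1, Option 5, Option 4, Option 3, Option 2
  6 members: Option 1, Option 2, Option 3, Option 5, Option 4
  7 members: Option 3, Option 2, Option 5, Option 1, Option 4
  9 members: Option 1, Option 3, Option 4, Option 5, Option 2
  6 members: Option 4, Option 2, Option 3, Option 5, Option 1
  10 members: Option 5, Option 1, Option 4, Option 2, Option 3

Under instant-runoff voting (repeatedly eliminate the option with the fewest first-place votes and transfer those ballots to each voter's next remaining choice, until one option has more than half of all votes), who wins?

Round 1: Option 1 25, Option 2 0, Option 3 7, Option 4 6, Option 5 18. Option 2 eliminated.
Round 2: Option 1 25, Option 3 7, Option 4 6, Option 5 18. Option 4 eliminated.
Round 3: Option 1 25, Option 3 13, Option 5 18. Option 3 eliminated.
Round 4: Option 1 25, Option 5 31. Option 5 has a majority (≥29).

Option 5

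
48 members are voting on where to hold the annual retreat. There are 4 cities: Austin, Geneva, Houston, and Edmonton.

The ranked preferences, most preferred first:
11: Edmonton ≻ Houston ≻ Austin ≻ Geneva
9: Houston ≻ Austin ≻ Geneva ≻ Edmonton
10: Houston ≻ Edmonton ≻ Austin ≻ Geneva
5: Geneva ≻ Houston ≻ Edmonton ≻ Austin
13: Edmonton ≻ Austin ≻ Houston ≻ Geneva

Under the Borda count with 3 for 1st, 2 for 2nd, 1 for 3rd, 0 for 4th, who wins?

Houston

Austin: 11×1 + 9×2 + 10×1 + 5×0 + 13×2 = 65
Geneva: 11×0 + 9×1 + 10×0 + 5×3 + 13×0 = 24
Houston: 11×2 + 9×3 + 10×3 + 5×2 + 13×1 = 102
Edmonton: 11×3 + 9×0 + 10×2 + 5×1 + 13×3 = 97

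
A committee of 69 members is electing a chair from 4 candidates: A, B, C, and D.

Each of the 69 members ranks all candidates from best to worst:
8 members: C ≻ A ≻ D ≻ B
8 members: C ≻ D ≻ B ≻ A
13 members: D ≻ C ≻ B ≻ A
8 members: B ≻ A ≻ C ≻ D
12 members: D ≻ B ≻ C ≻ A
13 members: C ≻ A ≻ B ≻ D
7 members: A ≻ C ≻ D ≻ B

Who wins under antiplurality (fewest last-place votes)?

C

Last-place votes: A 33, B 15, C 0, D 21.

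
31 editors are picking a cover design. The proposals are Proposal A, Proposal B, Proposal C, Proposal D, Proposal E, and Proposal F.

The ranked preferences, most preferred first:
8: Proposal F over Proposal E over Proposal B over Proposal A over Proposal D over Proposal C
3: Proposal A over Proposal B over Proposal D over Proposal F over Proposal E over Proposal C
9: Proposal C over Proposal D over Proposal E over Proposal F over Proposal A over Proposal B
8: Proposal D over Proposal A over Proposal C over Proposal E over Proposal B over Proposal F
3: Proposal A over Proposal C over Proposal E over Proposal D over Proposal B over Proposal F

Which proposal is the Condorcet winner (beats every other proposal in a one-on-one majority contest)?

Proposal D vs Proposal A: 17–14
Proposal D vs Proposal B: 20–11
Proposal D vs Proposal C: 19–12
Proposal D vs Proposal E: 20–11
Proposal D vs Proposal F: 23–8
Proposal D beats every other proposal.

Proposal D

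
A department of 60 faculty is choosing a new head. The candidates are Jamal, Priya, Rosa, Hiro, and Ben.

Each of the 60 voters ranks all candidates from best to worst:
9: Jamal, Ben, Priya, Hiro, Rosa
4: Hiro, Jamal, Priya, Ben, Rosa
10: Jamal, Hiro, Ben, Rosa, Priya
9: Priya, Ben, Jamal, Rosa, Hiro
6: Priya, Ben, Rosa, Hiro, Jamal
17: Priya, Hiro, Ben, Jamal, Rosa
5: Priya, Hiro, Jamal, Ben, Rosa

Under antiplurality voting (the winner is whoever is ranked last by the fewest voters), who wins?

Last-place votes: Jamal 6, Priya 10, Rosa 35, Hiro 9, Ben 0.

Ben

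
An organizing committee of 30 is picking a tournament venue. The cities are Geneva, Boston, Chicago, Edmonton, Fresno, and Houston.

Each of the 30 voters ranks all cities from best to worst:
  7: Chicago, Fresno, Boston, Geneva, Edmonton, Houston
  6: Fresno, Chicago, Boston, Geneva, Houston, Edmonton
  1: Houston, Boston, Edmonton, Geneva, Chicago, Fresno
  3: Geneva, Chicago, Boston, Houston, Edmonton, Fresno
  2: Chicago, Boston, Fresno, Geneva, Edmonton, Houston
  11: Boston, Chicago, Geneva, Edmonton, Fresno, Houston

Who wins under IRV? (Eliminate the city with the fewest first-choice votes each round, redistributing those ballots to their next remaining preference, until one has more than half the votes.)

Chicago

Round 1: Geneva 3, Boston 11, Chicago 9, Edmonton 0, Fresno 6, Houston 1. Edmonton eliminated.
Round 2: Geneva 3, Boston 11, Chicago 9, Fresno 6, Houston 1. Houston eliminated.
Round 3: Geneva 3, Boston 12, Chicago 9, Fresno 6. Geneva eliminated.
Round 4: Boston 12, Chicago 12, Fresno 6. Fresno eliminated.
Round 5: Boston 12, Chicago 18. Chicago has a majority (≥16).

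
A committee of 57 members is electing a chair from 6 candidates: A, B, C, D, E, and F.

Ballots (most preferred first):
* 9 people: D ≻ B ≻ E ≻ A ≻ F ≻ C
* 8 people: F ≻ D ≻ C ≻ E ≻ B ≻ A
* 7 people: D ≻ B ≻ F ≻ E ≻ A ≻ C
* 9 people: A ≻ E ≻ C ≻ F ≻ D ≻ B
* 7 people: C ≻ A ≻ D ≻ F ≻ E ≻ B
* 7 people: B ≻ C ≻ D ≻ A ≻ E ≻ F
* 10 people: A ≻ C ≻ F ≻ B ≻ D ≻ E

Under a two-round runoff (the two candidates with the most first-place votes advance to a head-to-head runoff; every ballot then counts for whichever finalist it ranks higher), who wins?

D

Round 1 first-place votes: A 19, B 7, C 7, D 16, E 0, F 8. A and D advance.
Runoff: A is ranked above D on 26 ballots, D above A on 31.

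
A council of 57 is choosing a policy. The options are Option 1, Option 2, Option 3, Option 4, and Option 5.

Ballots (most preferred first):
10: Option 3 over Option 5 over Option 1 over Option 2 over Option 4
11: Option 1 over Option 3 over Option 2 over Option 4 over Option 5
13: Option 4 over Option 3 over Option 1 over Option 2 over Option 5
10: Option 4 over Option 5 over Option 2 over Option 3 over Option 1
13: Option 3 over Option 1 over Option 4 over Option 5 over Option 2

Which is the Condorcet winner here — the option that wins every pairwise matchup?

Option 3

Option 3 vs Option 1: 46–11
Option 3 vs Option 2: 47–10
Option 3 vs Option 4: 34–23
Option 3 vs Option 5: 47–10
Option 3 beats every other option.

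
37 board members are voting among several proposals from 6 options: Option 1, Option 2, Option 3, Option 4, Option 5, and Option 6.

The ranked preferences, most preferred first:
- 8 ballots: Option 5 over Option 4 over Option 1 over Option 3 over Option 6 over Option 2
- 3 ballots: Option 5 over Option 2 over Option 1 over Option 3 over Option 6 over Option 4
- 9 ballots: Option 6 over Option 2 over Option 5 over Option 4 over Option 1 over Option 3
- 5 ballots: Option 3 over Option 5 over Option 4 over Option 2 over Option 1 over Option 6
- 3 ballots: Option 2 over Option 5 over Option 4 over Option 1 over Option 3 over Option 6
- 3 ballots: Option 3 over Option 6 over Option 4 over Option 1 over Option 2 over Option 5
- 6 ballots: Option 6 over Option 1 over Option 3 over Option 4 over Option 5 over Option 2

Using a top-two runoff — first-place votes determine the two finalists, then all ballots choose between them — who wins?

Round 1 first-place votes: Option 1 0, Option 2 3, Option 3 8, Option 4 0, Option 5 11, Option 6 15. Option 6 and Option 5 advance.
Runoff: Option 6 is ranked above Option 5 on 18 ballots, Option 5 above Option 6 on 19.

Option 5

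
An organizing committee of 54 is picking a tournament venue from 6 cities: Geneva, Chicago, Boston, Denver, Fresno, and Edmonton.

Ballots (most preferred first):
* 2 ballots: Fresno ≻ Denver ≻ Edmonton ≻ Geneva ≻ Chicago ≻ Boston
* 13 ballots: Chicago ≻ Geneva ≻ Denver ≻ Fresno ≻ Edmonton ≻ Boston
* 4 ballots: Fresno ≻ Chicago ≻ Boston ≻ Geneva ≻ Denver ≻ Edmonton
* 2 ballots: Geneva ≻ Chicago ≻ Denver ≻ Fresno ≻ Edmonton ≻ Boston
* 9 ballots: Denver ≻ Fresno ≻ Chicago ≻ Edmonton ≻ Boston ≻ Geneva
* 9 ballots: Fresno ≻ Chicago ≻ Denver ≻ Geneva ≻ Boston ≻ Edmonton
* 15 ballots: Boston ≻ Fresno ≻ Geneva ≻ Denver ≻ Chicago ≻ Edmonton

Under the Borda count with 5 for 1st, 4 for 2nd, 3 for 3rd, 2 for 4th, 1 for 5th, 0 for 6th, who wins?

Fresno

Geneva: 2×2 + 13×4 + 4×2 + 2×5 + 9×0 + 9×2 + 15×3 = 137
Chicago: 2×1 + 13×5 + 4×4 + 2×4 + 9×3 + 9×4 + 15×1 = 169
Boston: 2×0 + 13×0 + 4×3 + 2×0 + 9×1 + 9×1 + 15×5 = 105
Denver: 2×4 + 13×3 + 4×1 + 2×3 + 9×5 + 9×3 + 15×2 = 159
Fresno: 2×5 + 13×2 + 4×5 + 2×2 + 9×4 + 9×5 + 15×4 = 201
Edmonton: 2×3 + 13×1 + 4×0 + 2×1 + 9×2 + 9×0 + 15×0 = 39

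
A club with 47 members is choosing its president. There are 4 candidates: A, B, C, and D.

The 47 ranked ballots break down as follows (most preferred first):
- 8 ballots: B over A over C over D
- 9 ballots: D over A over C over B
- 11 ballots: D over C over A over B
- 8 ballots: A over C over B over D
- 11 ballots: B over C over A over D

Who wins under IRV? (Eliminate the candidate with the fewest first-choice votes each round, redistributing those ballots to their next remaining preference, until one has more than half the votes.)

Round 1: A 8, B 19, C 0, D 20. C eliminated.
Round 2: A 8, B 19, D 20. A eliminated.
Round 3: B 27, D 20. B has a majority (≥24).

B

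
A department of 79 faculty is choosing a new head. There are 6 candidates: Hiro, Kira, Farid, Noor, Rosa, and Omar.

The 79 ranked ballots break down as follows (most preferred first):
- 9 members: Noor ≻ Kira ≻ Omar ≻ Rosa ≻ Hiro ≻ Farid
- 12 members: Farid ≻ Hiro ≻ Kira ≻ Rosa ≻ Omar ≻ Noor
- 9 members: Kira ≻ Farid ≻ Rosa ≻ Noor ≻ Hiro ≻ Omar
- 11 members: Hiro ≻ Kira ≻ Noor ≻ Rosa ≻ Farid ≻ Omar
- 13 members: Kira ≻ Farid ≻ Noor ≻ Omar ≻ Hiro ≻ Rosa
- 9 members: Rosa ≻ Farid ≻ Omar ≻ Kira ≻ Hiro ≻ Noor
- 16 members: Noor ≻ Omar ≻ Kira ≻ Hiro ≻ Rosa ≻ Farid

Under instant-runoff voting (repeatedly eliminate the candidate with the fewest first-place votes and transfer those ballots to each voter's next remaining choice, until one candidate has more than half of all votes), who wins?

Kira

Round 1: Hiro 11, Kira 22, Farid 12, Noor 25, Rosa 9, Omar 0. Omar eliminated.
Round 2: Hiro 11, Kira 22, Farid 12, Noor 25, Rosa 9. Rosa eliminated.
Round 3: Hiro 11, Kira 22, Farid 21, Noor 25. Hiro eliminated.
Round 4: Kira 33, Farid 21, Noor 25. Farid eliminated.
Round 5: Kira 54, Noor 25. Kira has a majority (≥40).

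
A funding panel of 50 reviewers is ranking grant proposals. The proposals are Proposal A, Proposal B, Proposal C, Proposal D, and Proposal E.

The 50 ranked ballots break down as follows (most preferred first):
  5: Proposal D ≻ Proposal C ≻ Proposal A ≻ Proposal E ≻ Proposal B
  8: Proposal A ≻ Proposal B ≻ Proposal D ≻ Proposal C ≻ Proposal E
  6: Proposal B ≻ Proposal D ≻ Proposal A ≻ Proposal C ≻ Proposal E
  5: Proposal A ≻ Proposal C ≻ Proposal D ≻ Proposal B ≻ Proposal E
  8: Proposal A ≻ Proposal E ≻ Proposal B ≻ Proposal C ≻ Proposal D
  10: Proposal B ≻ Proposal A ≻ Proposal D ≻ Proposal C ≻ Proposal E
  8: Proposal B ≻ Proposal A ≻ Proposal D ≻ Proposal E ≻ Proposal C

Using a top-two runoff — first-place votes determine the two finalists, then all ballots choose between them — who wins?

Round 1 first-place votes: Proposal A 21, Proposal B 24, Proposal C 0, Proposal D 5, Proposal E 0. Proposal B and Proposal A advance.
Runoff: Proposal B is ranked above Proposal A on 24 ballots, Proposal A above Proposal B on 26.

Proposal A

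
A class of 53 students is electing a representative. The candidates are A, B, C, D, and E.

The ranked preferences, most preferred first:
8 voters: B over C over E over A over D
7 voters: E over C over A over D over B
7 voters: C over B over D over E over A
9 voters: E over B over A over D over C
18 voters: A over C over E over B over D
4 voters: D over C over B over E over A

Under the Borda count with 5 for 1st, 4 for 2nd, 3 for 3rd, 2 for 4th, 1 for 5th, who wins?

C

A: 8×2 + 7×3 + 7×1 + 9×3 + 18×5 + 4×1 = 165
B: 8×5 + 7×1 + 7×4 + 9×4 + 18×2 + 4×3 = 159
C: 8×4 + 7×4 + 7×5 + 9×1 + 18×4 + 4×4 = 192
D: 8×1 + 7×2 + 7×3 + 9×2 + 18×1 + 4×5 = 99
E: 8×3 + 7×5 + 7×2 + 9×5 + 18×3 + 4×2 = 180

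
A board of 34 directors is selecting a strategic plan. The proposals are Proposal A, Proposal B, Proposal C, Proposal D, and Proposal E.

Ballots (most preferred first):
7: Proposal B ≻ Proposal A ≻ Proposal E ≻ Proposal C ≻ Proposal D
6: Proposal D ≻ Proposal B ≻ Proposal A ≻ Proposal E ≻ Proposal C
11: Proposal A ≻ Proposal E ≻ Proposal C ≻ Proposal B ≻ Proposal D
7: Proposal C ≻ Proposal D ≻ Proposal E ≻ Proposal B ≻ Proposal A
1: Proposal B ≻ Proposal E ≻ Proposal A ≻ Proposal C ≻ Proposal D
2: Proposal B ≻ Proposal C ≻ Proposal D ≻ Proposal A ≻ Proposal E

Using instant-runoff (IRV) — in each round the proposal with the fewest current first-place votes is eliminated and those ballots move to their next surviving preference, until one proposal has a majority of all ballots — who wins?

Proposal B

Round 1: Proposal A 11, Proposal B 10, Proposal C 7, Proposal D 6, Proposal E 0. Proposal E eliminated.
Round 2: Proposal A 11, Proposal B 10, Proposal C 7, Proposal D 6. Proposal D eliminated.
Round 3: Proposal A 11, Proposal B 16, Proposal C 7. Proposal C eliminated.
Round 4: Proposal A 11, Proposal B 23. Proposal B has a majority (≥18).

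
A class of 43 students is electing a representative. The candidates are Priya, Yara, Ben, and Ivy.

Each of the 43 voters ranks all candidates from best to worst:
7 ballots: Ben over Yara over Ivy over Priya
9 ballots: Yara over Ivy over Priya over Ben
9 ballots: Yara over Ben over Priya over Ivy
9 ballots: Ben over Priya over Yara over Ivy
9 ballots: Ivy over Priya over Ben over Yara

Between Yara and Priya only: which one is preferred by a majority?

Yara

Yara is ranked above Priya on 25 ballots; Priya above Yara on 18.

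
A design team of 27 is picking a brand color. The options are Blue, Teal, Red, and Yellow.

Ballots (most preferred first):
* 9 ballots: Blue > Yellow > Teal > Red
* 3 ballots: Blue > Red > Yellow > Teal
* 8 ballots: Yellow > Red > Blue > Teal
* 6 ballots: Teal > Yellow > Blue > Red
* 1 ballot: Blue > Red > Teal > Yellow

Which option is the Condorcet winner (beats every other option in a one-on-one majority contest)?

Yellow

Yellow vs Blue: 14–13
Yellow vs Teal: 20–7
Yellow vs Red: 23–4
Yellow beats every other option.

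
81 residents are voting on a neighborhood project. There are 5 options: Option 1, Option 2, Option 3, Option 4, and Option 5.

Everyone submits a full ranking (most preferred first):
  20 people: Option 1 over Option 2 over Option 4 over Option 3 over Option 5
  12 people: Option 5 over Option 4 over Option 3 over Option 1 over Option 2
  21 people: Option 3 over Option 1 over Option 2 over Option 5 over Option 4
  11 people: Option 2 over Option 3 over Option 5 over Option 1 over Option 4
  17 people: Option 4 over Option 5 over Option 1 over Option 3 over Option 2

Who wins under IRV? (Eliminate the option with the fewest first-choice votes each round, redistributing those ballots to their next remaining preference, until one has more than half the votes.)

Round 1: Option 1 20, Option 2 11, Option 3 21, Option 4 17, Option 5 12. Option 2 eliminated.
Round 2: Option 1 20, Option 3 32, Option 4 17, Option 5 12. Option 5 eliminated.
Round 3: Option 1 20, Option 3 32, Option 4 29. Option 1 eliminated.
Round 4: Option 3 32, Option 4 49. Option 4 has a majority (≥41).

Option 4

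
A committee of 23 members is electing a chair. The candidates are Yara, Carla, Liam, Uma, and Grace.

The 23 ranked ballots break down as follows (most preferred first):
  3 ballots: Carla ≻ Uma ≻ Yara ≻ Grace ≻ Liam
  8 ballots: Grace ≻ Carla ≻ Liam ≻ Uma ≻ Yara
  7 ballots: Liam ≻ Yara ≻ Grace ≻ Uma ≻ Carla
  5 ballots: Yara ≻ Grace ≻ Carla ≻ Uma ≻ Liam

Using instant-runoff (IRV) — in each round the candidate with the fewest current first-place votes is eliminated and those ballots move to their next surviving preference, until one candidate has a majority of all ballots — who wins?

Yara

Round 1: Yara 5, Carla 3, Liam 7, Uma 0, Grace 8. Uma eliminated.
Round 2: Yara 5, Carla 3, Liam 7, Grace 8. Carla eliminated.
Round 3: Yara 8, Liam 7, Grace 8. Liam eliminated.
Round 4: Yara 15, Grace 8. Yara has a majority (≥12).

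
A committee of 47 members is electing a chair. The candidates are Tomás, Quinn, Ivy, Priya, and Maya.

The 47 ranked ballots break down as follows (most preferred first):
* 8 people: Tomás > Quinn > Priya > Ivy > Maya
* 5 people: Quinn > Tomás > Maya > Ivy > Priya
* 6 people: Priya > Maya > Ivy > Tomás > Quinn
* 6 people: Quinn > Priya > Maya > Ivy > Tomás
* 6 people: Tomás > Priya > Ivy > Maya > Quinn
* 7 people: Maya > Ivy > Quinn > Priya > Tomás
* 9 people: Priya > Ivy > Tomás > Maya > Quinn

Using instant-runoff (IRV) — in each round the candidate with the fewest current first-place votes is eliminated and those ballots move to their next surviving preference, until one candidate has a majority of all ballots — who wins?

Quinn

Round 1: Tomás 14, Quinn 11, Ivy 0, Priya 15, Maya 7. Ivy eliminated.
Round 2: Tomás 14, Quinn 11, Priya 15, Maya 7. Maya eliminated.
Round 3: Tomás 14, Quinn 18, Priya 15. Tomás eliminated.
Round 4: Quinn 26, Priya 21. Quinn has a majority (≥24).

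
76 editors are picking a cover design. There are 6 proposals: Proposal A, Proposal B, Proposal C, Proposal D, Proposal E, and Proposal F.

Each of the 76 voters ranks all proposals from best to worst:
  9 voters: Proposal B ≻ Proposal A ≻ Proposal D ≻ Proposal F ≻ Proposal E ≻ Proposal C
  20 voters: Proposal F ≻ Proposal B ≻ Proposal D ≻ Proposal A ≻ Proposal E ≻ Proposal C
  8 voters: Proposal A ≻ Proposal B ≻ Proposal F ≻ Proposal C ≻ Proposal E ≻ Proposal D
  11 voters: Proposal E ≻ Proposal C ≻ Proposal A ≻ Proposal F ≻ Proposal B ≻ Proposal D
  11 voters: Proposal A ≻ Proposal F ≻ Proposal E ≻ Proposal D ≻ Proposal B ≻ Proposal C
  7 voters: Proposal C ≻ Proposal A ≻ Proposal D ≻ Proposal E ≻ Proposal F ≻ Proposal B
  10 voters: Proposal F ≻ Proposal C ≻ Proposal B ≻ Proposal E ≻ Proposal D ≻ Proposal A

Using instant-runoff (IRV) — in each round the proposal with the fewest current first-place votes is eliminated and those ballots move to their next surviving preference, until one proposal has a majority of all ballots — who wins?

Round 1: Proposal A 19, Proposal B 9, Proposal C 7, Proposal D 0, Proposal E 11, Proposal F 30. Proposal D eliminated.
Round 2: Proposal A 19, Proposal B 9, Proposal C 7, Proposal E 11, Proposal F 30. Proposal C eliminated.
Round 3: Proposal A 26, Proposal B 9, Proposal E 11, Proposal F 30. Proposal B eliminated.
Round 4: Proposal A 35, Proposal E 11, Proposal F 30. Proposal E eliminated.
Round 5: Proposal A 46, Proposal F 30. Proposal A has a majority (≥39).

Proposal A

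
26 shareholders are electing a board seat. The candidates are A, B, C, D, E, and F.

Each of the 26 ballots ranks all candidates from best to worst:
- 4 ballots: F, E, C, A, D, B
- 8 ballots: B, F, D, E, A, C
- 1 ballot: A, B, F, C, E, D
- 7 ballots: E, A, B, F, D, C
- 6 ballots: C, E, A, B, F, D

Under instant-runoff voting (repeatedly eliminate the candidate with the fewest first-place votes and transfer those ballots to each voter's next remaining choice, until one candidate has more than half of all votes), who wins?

Round 1: A 1, B 8, C 6, D 0, E 7, F 4. D eliminated.
Round 2: A 1, B 8, C 6, E 7, F 4. A eliminated.
Round 3: B 9, C 6, E 7, F 4. F eliminated.
Round 4: B 9, C 6, E 11. C eliminated.
Round 5: B 9, E 17. E has a majority (≥14).

E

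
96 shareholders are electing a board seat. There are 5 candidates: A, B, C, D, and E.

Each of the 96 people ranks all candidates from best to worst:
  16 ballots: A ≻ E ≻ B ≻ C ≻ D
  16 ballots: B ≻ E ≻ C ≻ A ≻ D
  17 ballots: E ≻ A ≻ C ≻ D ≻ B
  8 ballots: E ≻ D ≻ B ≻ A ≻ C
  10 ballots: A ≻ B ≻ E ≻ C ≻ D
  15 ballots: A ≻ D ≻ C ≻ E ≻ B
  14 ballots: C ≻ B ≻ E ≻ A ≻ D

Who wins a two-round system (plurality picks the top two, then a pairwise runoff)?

Round 1 first-place votes: A 41, B 16, C 14, D 0, E 25. A and E advance.
Runoff: A is ranked above E on 41 ballots, E above A on 55.

E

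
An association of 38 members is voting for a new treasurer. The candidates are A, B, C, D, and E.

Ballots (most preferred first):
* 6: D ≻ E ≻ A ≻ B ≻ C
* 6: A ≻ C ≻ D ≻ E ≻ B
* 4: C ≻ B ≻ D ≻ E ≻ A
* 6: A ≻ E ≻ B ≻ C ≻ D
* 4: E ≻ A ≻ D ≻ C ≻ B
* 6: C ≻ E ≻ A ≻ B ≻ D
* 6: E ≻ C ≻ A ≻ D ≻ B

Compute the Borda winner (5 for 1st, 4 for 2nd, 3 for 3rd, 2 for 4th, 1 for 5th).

A: 6×3 + 6×5 + 4×1 + 6×5 + 4×4 + 6×3 + 6×3 = 134
B: 6×2 + 6×1 + 4×4 + 6×3 + 4×1 + 6×2 + 6×1 = 74
C: 6×1 + 6×4 + 4×5 + 6×2 + 4×2 + 6×5 + 6×4 = 124
D: 6×5 + 6×3 + 4×3 + 6×1 + 4×3 + 6×1 + 6×2 = 96
E: 6×4 + 6×2 + 4×2 + 6×4 + 4×5 + 6×4 + 6×5 = 142

E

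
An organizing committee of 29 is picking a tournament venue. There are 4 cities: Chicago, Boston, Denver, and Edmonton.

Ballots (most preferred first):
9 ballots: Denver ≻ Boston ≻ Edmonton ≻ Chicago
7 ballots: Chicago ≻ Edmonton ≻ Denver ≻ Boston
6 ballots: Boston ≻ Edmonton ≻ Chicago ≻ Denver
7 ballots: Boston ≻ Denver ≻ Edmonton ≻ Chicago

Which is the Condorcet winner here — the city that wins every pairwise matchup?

Denver vs Chicago: 16–13
Denver vs Boston: 16–13
Denver vs Edmonton: 16–13
Denver beats every other city.

Denver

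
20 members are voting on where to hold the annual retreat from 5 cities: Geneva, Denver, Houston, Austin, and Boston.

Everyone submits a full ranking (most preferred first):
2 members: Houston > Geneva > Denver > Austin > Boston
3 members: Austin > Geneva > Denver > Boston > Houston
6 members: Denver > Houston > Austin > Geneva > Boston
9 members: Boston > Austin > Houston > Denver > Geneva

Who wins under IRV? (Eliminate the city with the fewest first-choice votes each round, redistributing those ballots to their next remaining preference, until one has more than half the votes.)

Round 1: Geneva 0, Denver 6, Houston 2, Austin 3, Boston 9. Geneva eliminated.
Round 2: Denver 6, Houston 2, Austin 3, Boston 9. Houston eliminated.
Round 3: Denver 8, Austin 3, Boston 9. Austin eliminated.
Round 4: Denver 11, Boston 9. Denver has a majority (≥11).

Denver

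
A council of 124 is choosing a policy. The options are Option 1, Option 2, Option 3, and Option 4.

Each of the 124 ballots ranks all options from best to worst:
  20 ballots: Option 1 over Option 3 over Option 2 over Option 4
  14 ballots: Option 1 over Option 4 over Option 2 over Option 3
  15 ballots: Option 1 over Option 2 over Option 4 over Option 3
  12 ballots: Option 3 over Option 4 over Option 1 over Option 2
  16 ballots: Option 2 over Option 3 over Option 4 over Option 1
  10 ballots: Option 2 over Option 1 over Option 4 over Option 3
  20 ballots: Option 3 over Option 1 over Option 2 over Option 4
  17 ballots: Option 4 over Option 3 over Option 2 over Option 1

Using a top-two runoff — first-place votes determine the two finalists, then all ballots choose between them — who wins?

Round 1 first-place votes: Option 1 49, Option 2 26, Option 3 32, Option 4 17. Option 1 and Option 3 advance.
Runoff: Option 1 is ranked above Option 3 on 59 ballots, Option 3 above Option 1 on 65.

Option 3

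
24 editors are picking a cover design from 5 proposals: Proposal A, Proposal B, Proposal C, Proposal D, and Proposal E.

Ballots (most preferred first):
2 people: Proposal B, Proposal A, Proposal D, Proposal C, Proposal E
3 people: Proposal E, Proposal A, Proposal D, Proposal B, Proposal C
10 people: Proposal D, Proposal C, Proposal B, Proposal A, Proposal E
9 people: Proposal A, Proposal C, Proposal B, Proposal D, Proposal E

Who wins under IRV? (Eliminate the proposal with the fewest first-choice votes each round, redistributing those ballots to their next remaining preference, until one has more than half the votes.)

Proposal A

Round 1: Proposal A 9, Proposal B 2, Proposal C 0, Proposal D 10, Proposal E 3. Proposal C eliminated.
Round 2: Proposal A 9, Proposal B 2, Proposal D 10, Proposal E 3. Proposal B eliminated.
Round 3: Proposal A 11, Proposal D 10, Proposal E 3. Proposal E eliminated.
Round 4: Proposal A 14, Proposal D 10. Proposal A has a majority (≥13).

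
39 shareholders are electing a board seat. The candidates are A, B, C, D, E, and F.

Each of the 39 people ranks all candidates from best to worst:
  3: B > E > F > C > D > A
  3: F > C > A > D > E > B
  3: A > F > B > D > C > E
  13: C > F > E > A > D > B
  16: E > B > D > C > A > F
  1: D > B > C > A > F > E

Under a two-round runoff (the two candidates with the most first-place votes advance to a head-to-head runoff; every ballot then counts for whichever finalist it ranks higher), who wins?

Round 1 first-place votes: A 3, B 3, C 13, D 1, E 16, F 3. E and C advance.
Runoff: E is ranked above C on 19 ballots, C above E on 20.

C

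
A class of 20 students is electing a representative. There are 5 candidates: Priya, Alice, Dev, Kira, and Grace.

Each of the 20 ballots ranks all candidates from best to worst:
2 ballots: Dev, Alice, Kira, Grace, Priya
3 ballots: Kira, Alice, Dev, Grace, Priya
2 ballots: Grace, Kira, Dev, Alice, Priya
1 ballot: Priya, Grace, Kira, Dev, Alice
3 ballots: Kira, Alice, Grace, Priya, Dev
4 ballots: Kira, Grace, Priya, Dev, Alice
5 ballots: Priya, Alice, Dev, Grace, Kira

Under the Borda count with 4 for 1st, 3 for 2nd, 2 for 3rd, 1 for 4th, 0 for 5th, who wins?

Priya: 2×0 + 3×0 + 2×0 + 1×4 + 3×1 + 4×2 + 5×4 = 35
Alice: 2×3 + 3×3 + 2×1 + 1×0 + 3×3 + 4×0 + 5×3 = 41
Dev: 2×4 + 3×2 + 2×2 + 1×1 + 3×0 + 4×1 + 5×2 = 33
Kira: 2×2 + 3×4 + 2×3 + 1×2 + 3×4 + 4×4 + 5×0 = 52
Grace: 2×1 + 3×1 + 2×4 + 1×3 + 3×2 + 4×3 + 5×1 = 39

Kira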